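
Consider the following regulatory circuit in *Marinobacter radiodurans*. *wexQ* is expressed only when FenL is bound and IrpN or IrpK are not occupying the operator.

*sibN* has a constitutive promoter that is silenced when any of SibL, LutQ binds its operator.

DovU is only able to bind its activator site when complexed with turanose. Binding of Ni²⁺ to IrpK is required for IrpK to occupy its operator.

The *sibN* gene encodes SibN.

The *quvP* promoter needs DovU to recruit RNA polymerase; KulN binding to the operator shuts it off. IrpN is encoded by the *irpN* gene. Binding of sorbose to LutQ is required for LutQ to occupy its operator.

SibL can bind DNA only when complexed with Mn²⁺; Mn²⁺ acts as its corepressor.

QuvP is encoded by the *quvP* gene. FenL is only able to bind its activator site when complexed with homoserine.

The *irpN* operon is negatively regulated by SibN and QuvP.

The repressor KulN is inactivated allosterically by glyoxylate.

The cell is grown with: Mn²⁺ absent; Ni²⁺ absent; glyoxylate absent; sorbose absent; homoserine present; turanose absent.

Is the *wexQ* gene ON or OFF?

Mn²⁺ is absent, so SibL is inactive.
Sorbose is absent, so LutQ is inactive.
With no repressor bound, *sibN* is transcribed.
So SibN is produced and active.
Turanose is absent, so DovU is inactive.
Glyoxylate is absent, so KulN is active.
With repressor KulN bound, *quvP* is not transcribed.
So QuvP is not produced.
With repressor SibN bound, *irpN* is not transcribed.
So IrpN is not produced.
Ni²⁺ is absent, so IrpK is inactive.
Homoserine is present, so FenL is active.
No repressor is bound and FenL is active, so *wexQ* is transcribed.

ON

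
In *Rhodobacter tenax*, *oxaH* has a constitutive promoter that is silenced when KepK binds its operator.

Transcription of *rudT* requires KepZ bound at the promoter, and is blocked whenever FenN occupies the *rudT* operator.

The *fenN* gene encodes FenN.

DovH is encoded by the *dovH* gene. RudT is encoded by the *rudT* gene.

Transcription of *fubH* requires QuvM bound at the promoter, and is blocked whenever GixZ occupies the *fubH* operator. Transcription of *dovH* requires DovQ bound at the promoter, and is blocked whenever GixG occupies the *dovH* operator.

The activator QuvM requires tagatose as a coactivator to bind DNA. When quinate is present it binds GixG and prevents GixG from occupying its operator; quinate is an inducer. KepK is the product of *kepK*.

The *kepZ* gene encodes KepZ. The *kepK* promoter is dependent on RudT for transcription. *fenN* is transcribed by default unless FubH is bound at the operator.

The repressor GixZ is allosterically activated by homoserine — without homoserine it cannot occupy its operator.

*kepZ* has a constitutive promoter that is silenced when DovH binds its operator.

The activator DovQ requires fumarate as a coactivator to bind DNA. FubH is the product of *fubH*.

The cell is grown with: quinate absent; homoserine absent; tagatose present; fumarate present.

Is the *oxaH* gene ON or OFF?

Tagatose is present, so QuvM is active.
Homoserine is absent, so GixZ is inactive.
No repressor is bound and QuvM is active, so *fubH* is transcribed.
So FubH is produced and active.
With repressor FubH bound, *fenN* is not transcribed.
So FenN is not produced.
Fumarate is present, so DovQ is active.
Quinate is absent, so GixG is active.
With repressor GixG bound, *dovH* is not transcribed.
So DovH is not produced.
With no repressor bound, *kepZ* is transcribed.
So KepZ is produced and active.
No repressor is bound and KepZ is active, so *rudT* is transcribed.
So RudT is produced and active.
No repressor is bound and RudT is active, so *kepK* is transcribed.
So KepK is produced and active.
With repressor KepK bound, *oxaH* is not transcribed.

OFF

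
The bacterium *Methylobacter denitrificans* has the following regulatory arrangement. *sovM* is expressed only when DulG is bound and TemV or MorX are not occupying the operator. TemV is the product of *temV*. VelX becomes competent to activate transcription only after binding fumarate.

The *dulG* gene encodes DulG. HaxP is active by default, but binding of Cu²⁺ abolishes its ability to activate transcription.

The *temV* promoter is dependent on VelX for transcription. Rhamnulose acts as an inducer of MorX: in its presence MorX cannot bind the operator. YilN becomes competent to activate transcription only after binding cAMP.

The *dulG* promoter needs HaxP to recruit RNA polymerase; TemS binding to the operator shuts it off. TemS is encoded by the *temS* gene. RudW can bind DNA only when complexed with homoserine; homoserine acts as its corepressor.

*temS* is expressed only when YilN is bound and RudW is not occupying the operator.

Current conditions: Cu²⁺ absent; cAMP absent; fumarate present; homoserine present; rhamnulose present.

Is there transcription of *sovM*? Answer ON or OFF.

OFF

Homoserine is present, so RudW is active.
cAMP is absent, so YilN is inactive.
With repressor RudW bound, *temS* is not transcribed.
So TemS is not produced.
Cu²⁺ is absent, so HaxP is active.
No repressor is bound and HaxP is active, so *dulG* is transcribed.
So DulG is produced and active.
Fumarate is present, so VelX is active.
No repressor is bound and VelX is active, so *temV* is transcribed.
So TemV is produced and active.
Rhamnulose is present, so MorX is inactive.
With repressor TemV bound, *sovM* is not transcribed.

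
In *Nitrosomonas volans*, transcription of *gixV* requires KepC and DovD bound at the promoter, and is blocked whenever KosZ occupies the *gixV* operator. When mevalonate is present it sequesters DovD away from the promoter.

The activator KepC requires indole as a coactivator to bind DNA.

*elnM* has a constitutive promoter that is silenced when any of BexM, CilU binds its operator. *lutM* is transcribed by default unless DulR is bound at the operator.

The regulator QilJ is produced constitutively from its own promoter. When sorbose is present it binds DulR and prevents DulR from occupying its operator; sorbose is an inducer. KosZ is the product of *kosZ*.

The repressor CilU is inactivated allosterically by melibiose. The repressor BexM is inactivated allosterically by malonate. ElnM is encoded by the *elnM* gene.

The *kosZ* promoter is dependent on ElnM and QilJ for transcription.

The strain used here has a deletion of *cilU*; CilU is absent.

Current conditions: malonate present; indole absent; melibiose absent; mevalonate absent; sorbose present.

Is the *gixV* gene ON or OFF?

OFF

Indole is absent, so KepC is inactive.
Malonate is present, so BexM is inactive.
CilU is non-functional in this strain, so it has no effect.
With no repressor bound, *elnM* is transcribed.
So ElnM is produced and active.
QilJ is produced constitutively and is active.
No repressor is bound and ElnM and QilJ are active, so *kosZ* is transcribed.
So KosZ is produced and active.
Mevalonate is absent, so DovD is active.
With repressor KosZ bound, *gixV* is not transcribed.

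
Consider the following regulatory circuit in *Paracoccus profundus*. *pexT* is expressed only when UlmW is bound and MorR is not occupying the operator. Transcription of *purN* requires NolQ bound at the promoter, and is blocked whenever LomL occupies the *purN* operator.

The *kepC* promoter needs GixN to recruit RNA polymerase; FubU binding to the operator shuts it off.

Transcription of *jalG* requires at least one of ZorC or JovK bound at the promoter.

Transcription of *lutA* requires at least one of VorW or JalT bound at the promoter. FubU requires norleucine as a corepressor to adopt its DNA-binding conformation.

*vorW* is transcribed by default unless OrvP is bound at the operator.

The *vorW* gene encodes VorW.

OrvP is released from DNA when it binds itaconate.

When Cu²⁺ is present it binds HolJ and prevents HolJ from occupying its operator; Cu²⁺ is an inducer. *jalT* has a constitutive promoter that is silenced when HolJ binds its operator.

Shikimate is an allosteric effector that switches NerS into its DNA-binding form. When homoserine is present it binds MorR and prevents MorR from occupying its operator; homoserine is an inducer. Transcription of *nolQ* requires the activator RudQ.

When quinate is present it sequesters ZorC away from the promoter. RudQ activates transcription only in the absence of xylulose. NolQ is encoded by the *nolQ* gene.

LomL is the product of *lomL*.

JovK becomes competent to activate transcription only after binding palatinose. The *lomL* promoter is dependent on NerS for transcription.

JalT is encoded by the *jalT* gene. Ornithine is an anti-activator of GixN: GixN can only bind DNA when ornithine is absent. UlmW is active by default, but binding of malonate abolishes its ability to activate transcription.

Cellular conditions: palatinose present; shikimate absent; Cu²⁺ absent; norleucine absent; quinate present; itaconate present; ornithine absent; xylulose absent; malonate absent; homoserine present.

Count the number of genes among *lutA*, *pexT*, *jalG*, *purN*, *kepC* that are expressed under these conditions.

5

Itaconate is present, so OrvP is inactive.
With no repressor bound, *vorW* is transcribed.
So VorW is produced and active.
Cu²⁺ is absent, so HolJ is active.
With repressor HolJ bound, *jalT* is not transcribed.
So JalT is not produced.
Activator VorW is present, so *lutA* is transcribed.
→ *lutA* is ON.
Homoserine is present, so MorR is inactive.
Malonate is absent, so UlmW is active.
No repressor is bound and UlmW is active, so *pexT* is transcribed.
→ *pexT* is ON.
Quinate is present, so ZorC is inactive.
Palatinose is present, so JovK is active.
Activator JovK is present, so *jalG* is transcribed.
→ *jalG* is ON.
Shikimate is absent, so NerS is inactive.
Required activator NerS is absent, so *lomL* is not transcribed.
So LomL is not produced.
Xylulose is absent, so RudQ is active.
No repressor is bound and RudQ is active, so *nolQ* is transcribed.
So NolQ is produced and active.
No repressor is bound and NolQ is active, so *purN* is transcribed.
→ *purN* is ON.
Ornithine is absent, so GixN is active.
Norleucine is absent, so FubU is inactive.
No repressor is bound and GixN is active, so *kepC* is transcribed.
→ *kepC* is ON.
5 of the 5 genes are transcribed.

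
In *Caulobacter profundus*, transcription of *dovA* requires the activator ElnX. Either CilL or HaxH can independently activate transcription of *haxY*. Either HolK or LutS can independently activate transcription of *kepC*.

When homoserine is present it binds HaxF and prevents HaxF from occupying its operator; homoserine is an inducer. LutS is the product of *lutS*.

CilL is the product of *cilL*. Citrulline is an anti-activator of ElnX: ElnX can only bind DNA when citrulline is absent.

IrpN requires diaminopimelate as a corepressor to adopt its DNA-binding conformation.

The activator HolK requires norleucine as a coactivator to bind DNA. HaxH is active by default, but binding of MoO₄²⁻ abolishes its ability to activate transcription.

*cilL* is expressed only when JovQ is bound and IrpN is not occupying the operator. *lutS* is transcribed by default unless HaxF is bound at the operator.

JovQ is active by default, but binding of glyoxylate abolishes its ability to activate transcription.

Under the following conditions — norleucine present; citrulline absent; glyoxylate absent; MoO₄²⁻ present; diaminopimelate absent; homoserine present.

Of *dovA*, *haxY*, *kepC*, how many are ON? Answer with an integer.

Citrulline is absent, so ElnX is active.
No repressor is bound and ElnX is active, so *dovA* is transcribed.
→ *dovA* is ON.
Glyoxylate is absent, so JovQ is active.
Diaminopimelate is absent, so IrpN is inactive.
No repressor is bound and JovQ is active, so *cilL* is transcribed.
So CilL is produced and active.
MoO₄²⁻ is present, so HaxH is inactive.
Activator CilL is present, so *haxY* is transcribed.
→ *haxY* is ON.
Norleucine is present, so HolK is active.
Homoserine is present, so HaxF is inactive.
With no repressor bound, *lutS* is transcribed.
So LutS is produced and active.
Activator HolK is present, so *kepC* is transcribed.
→ *kepC* is ON.
3 of the 3 genes are transcribed.

3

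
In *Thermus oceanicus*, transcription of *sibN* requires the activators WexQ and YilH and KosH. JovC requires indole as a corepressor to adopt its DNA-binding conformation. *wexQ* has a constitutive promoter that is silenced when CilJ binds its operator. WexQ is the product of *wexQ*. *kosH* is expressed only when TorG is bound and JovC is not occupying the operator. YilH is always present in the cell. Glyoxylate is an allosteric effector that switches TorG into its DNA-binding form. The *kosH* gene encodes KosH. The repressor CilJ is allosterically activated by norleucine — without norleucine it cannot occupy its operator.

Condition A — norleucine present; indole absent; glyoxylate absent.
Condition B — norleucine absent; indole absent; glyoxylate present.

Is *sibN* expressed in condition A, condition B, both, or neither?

B only

Condition A:
Norleucine is present, so CilJ is active.
With repressor CilJ bound, *wexQ* is not transcribed.
So WexQ is not produced.
YilH is produced constitutively and is active.
Indole is absent, so JovC is inactive.
Glyoxylate is absent, so TorG is inactive.
Required activator TorG is absent, so *kosH* is not transcribed.
So KosH is not produced.
Required activator WexQ is absent, so *sibN* is not transcribed.
→ *sibN* is OFF in A.
Condition B:
Norleucine is absent, so CilJ is inactive.
With no repressor bound, *wexQ* is transcribed.
So WexQ is produced and active.
YilH is produced constitutively and is active.
Indole is absent, so JovC is inactive.
Glyoxylate is present, so TorG is active.
No repressor is bound and TorG is active, so *kosH* is transcribed.
So KosH is produced and active.
No repressor is bound and WexQ and YilH and KosH are active, so *sibN* is transcribed.
→ *sibN* is ON in B.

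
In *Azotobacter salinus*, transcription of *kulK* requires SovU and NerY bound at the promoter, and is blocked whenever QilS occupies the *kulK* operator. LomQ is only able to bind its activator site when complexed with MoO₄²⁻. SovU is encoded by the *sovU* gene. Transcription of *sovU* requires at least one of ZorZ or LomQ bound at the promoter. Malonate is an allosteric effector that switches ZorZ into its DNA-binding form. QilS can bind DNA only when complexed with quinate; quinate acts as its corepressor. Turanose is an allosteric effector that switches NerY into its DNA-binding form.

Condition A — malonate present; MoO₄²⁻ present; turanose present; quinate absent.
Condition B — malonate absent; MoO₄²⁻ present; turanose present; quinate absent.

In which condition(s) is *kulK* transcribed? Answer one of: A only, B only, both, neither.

Condition A:
Malonate is present, so ZorZ is active.
MoO₄²⁻ is present, so LomQ is active.
Activator ZorZ is present, so *sovU* is transcribed.
So SovU is produced and active.
Turanose is present, so NerY is active.
Quinate is absent, so QilS is inactive.
No repressor is bound and SovU and NerY are active, so *kulK* is transcribed.
→ *kulK* is ON in A.
Condition B:
Malonate is absent, so ZorZ is inactive.
MoO₄²⁻ is present, so LomQ is active.
Activator LomQ is present, so *sovU* is transcribed.
So SovU is produced and active.
Turanose is present, so NerY is active.
Quinate is absent, so QilS is inactive.
No repressor is bound and SovU and NerY are active, so *kulK* is transcribed.
→ *kulK* is ON in B.

both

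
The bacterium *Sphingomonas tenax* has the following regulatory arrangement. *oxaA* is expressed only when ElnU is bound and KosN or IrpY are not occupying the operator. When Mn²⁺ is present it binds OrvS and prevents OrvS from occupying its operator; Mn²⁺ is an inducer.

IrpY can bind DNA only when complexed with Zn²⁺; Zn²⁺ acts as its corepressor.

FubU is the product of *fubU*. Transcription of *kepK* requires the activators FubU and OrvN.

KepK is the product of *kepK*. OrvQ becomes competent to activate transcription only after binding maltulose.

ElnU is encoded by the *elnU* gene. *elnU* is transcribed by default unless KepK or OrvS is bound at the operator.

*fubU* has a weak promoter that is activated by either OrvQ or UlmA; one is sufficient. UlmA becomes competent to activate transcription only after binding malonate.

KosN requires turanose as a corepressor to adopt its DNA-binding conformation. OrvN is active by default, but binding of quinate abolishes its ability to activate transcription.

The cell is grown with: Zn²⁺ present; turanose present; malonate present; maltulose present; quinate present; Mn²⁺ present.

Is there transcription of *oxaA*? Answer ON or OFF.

OFF

Maltulose is present, so OrvQ is active.
Malonate is present, so UlmA is active.
Activator OrvQ is present, so *fubU* is transcribed.
So FubU is produced and active.
Quinate is present, so OrvN is inactive.
Required activator OrvN is absent, so *kepK* is not transcribed.
So KepK is not produced.
Mn²⁺ is present, so OrvS is inactive.
With no repressor bound, *elnU* is transcribed.
So ElnU is produced and active.
Turanose is present, so KosN is active.
Zn²⁺ is present, so IrpY is active.
With repressor KosN bound, *oxaA* is not transcribed.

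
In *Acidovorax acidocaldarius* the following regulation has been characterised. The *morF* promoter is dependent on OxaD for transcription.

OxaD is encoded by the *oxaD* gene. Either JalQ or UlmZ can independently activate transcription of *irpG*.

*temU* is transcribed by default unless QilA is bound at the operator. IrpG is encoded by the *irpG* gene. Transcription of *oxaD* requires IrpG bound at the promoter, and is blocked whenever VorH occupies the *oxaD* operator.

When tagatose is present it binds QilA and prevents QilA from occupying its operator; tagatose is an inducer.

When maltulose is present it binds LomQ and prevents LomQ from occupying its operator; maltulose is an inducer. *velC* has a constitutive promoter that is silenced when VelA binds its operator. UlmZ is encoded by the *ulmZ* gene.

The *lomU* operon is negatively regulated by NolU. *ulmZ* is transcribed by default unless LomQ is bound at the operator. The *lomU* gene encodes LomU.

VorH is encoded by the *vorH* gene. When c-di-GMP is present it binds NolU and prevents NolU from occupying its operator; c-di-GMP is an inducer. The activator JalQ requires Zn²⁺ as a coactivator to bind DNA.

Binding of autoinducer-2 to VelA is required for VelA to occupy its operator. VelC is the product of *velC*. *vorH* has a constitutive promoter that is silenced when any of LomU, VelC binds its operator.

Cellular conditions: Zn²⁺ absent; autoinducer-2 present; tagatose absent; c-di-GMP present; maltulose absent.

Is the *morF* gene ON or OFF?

OFF

c-di-GMP is present, so NolU is inactive.
With no repressor bound, *lomU* is transcribed.
So LomU is produced and active.
Autoinducer-2 is present, so VelA is active.
With repressor VelA bound, *velC* is not transcribed.
So VelC is not produced.
With repressor LomU bound, *vorH* is not transcribed.
So VorH is not produced.
Zn²⁺ is absent, so JalQ is inactive.
Maltulose is absent, so LomQ is active.
With repressor LomQ bound, *ulmZ* is not transcribed.
So UlmZ is not produced.
No activator is available at the *irpG* promoter, so *irpG* is not transcribed.
So IrpG is not produced.
Required activator IrpG is absent, so *oxaD* is not transcribed.
So OxaD is not produced.
Required activator OxaD is absent, so *morF* is not transcribed.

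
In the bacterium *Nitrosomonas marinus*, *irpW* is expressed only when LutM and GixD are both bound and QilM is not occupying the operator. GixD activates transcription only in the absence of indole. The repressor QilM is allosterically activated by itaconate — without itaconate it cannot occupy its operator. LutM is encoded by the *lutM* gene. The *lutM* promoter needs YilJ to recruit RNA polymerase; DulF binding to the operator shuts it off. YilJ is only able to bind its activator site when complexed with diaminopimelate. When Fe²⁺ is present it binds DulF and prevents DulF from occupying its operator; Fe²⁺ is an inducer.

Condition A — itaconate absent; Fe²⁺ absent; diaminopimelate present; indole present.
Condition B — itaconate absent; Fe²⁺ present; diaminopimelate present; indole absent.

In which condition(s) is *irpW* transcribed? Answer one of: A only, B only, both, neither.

Condition A:
Itaconate is absent, so QilM is inactive.
Fe²⁺ is absent, so DulF is active.
Diaminopimelate is present, so YilJ is active.
With repressor DulF bound, *lutM* is not transcribed.
So LutM is not produced.
Indole is present, so GixD is inactive.
Required activator LutM is absent, so *irpW* is not transcribed.
→ *irpW* is OFF in A.
Condition B:
Itaconate is absent, so QilM is inactive.
Fe²⁺ is present, so DulF is inactive.
Diaminopimelate is present, so YilJ is active.
No repressor is bound and YilJ is active, so *lutM* is transcribed.
So LutM is produced and active.
Indole is absent, so GixD is active.
No repressor is bound and LutM and GixD are active, so *irpW* is transcribed.
→ *irpW* is ON in B.

B only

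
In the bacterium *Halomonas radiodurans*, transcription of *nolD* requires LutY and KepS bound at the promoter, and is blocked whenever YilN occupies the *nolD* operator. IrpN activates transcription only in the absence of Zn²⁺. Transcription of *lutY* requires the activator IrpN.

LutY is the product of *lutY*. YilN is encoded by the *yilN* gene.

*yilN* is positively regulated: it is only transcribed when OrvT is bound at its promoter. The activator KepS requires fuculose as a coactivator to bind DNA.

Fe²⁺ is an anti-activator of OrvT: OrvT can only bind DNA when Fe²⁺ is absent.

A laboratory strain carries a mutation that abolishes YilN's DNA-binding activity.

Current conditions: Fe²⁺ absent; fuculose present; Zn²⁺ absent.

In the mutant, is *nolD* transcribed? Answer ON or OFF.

ON

Zn²⁺ is absent, so IrpN is active.
No repressor is bound and IrpN is active, so *lutY* is transcribed.
So LutY is produced and active.
YilN is non-functional in this strain, so it has no effect.
Fuculose is present, so KepS is active.
No repressor is bound and LutY and KepS are active, so *nolD* is transcribed.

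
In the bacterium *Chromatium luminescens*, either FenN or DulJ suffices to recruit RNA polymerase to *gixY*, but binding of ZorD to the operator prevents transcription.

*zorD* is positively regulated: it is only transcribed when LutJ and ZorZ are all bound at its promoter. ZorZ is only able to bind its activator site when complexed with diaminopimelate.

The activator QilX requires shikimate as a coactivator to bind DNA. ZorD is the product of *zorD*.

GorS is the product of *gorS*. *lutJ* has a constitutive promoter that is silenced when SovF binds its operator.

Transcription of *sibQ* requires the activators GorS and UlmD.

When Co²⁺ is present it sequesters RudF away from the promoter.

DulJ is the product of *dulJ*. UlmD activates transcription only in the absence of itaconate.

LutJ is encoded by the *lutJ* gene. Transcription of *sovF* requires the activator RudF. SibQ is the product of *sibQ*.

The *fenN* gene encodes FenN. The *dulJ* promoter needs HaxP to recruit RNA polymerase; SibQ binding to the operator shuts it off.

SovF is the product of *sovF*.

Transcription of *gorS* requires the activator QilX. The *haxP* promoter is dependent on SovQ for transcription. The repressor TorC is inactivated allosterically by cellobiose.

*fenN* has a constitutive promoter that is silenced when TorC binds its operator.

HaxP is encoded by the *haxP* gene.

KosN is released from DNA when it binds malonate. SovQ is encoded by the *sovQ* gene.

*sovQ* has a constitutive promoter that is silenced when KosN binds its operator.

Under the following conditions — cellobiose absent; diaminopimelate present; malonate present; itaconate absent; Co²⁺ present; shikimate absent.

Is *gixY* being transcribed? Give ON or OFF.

Cellobiose is absent, so TorC is active.
With repressor TorC bound, *fenN* is not transcribed.
So FenN is not produced.
Malonate is present, so KosN is inactive.
With no repressor bound, *sovQ* is transcribed.
So SovQ is produced and active.
No repressor is bound and SovQ is active, so *haxP* is transcribed.
So HaxP is produced and active.
Shikimate is absent, so QilX is inactive.
Required activator QilX is absent, so *gorS* is not transcribed.
So GorS is not produced.
Itaconate is absent, so UlmD is active.
Required activator GorS is absent, so *sibQ* is not transcribed.
So SibQ is not produced.
No repressor is bound and HaxP is active, so *dulJ* is transcribed.
So DulJ is produced and active.
Co²⁺ is present, so RudF is inactive.
Required activator RudF is absent, so *sovF* is not transcribed.
So SovF is not produced.
With no repressor bound, *lutJ* is transcribed.
So LutJ is produced and active.
Diaminopimelate is present, so ZorZ is active.
No repressor is bound and LutJ and ZorZ are active, so *zorD* is transcribed.
So ZorD is produced and active.
With repressor ZorD bound, *gixY* is not transcribed.

OFF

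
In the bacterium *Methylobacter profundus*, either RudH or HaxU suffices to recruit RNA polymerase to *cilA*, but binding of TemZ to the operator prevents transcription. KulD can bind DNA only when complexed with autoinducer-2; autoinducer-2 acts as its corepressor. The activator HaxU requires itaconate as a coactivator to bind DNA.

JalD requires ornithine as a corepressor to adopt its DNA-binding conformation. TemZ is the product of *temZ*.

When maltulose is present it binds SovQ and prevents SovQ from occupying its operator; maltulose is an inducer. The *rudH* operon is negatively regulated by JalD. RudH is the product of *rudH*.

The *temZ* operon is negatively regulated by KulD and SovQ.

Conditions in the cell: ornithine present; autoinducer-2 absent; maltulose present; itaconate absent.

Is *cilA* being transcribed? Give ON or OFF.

OFF

Ornithine is present, so JalD is active.
With repressor JalD bound, *rudH* is not transcribed.
So RudH is not produced.
Itaconate is absent, so HaxU is inactive.
Autoinducer-2 is absent, so KulD is inactive.
Maltulose is present, so SovQ is inactive.
With no repressor bound, *temZ* is transcribed.
So TemZ is produced and active.
With repressor TemZ bound, *cilA* is not transcribed.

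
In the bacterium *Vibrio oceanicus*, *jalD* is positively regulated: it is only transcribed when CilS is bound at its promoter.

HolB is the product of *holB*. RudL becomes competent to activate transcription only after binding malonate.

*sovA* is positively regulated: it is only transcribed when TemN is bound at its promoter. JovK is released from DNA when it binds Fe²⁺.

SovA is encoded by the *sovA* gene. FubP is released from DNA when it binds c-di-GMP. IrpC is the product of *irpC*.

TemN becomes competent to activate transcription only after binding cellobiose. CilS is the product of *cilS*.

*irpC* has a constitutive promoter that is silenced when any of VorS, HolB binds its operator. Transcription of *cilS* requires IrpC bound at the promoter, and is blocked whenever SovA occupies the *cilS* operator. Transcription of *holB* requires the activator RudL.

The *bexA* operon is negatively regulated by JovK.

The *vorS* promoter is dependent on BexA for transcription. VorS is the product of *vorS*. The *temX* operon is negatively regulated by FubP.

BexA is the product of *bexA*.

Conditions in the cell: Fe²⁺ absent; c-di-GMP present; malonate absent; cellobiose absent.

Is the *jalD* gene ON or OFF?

Fe²⁺ is absent, so JovK is active.
With repressor JovK bound, *bexA* is not transcribed.
So BexA is not produced.
Required activator BexA is absent, so *vorS* is not transcribed.
So VorS is not produced.
Malonate is absent, so RudL is inactive.
Required activator RudL is absent, so *holB* is not transcribed.
So HolB is not produced.
With no repressor bound, *irpC* is transcribed.
So IrpC is produced and active.
Cellobiose is absent, so TemN is inactive.
Required activator TemN is absent, so *sovA* is not transcribed.
So SovA is not produced.
No repressor is bound and IrpC is active, so *cilS* is transcribed.
So CilS is produced and active.
No repressor is bound and CilS is active, so *jalD* is transcribed.

ON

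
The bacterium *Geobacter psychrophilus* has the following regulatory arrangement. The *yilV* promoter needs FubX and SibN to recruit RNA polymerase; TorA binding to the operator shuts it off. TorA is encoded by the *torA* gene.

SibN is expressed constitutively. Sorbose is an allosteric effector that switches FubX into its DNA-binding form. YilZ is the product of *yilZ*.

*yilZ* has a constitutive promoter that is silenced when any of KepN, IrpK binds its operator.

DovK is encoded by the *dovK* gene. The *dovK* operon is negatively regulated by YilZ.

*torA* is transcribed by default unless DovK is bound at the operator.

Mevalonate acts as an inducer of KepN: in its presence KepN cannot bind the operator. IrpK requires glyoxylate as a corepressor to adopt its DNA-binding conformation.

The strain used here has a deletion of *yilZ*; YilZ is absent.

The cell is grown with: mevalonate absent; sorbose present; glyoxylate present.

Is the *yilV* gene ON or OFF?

YilZ is non-functional in this strain, so it has no effect.
With no repressor bound, *dovK* is transcribed.
So DovK is produced and active.
With repressor DovK bound, *torA* is not transcribed.
So TorA is not produced.
Sorbose is present, so FubX is active.
SibN is produced constitutively and is active.
No repressor is bound and FubX and SibN are active, so *yilV* is transcribed.

ON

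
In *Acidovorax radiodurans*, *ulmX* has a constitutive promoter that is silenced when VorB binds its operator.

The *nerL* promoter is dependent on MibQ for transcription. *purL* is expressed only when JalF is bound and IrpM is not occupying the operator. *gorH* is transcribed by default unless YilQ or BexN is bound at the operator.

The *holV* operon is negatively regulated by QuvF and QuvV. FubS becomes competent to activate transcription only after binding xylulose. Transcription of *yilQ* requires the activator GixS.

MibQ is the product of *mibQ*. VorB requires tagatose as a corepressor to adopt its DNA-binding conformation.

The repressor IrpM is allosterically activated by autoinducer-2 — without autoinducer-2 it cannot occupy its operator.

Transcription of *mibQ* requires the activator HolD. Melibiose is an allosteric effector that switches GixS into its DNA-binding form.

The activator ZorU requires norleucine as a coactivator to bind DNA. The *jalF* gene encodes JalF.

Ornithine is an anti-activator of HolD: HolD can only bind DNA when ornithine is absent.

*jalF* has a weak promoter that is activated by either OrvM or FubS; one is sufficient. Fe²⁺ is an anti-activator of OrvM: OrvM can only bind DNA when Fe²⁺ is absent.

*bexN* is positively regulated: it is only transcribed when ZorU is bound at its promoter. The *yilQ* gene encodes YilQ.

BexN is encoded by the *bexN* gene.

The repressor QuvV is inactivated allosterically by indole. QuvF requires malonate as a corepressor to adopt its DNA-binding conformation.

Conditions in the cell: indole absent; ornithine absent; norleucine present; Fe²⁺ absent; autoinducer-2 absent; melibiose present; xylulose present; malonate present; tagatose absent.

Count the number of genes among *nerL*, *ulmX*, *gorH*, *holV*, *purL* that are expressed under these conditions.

3

Ornithine is absent, so HolD is active.
No repressor is bound and HolD is active, so *mibQ* is transcribed.
So MibQ is produced and active.
No repressor is bound and MibQ is active, so *nerL* is transcribed.
→ *nerL* is ON.
Tagatose is absent, so VorB is inactive.
With no repressor bound, *ulmX* is transcribed.
→ *ulmX* is ON.
Melibiose is present, so GixS is active.
No repressor is bound and GixS is active, so *yilQ* is transcribed.
So YilQ is produced and active.
Norleucine is present, so ZorU is active.
No repressor is bound and ZorU is active, so *bexN* is transcribed.
So BexN is produced and active.
With repressor YilQ bound, *gorH* is not transcribed.
→ *gorH* is OFF.
Malonate is present, so QuvF is active.
Indole is absent, so QuvV is active.
With repressor QuvF bound, *holV* is not transcribed.
→ *holV* is OFF.
Autoinducer-2 is absent, so IrpM is inactive.
Fe²⁺ is absent, so OrvM is active.
Xylulose is present, so FubS is active.
Activator OrvM is present, so *jalF* is transcribed.
So JalF is produced and active.
No repressor is bound and JalF is active, so *purL* is transcribed.
→ *purL* is ON.
3 of the 5 genes are transcribed.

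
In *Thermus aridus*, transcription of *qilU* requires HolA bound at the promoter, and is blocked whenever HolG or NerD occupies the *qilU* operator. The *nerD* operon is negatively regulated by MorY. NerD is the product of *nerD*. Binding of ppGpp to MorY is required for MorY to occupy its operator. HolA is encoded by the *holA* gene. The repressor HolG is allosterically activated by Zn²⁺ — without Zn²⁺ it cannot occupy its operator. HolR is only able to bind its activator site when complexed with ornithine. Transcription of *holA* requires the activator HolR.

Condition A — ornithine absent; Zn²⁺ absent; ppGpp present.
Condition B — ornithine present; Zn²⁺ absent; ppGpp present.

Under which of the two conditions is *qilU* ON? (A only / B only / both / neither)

B only

Condition A:
Ornithine is absent, so HolR is inactive.
Required activator HolR is absent, so *holA* is not transcribed.
So HolA is not produced.
Zn²⁺ is absent, so HolG is inactive.
ppGpp is present, so MorY is active.
With repressor MorY bound, *nerD* is not transcribed.
So NerD is not produced.
Required activator HolA is absent, so *qilU* is not transcribed.
→ *qilU* is OFF in A.
Condition B:
Ornithine is present, so HolR is active.
No repressor is bound and HolR is active, so *holA* is transcribed.
So HolA is produced and active.
Zn²⁺ is absent, so HolG is inactive.
ppGpp is present, so MorY is active.
With repressor MorY bound, *nerD* is not transcribed.
So NerD is not produced.
No repressor is bound and HolA is active, so *qilU* is transcribed.
→ *qilU* is ON in B.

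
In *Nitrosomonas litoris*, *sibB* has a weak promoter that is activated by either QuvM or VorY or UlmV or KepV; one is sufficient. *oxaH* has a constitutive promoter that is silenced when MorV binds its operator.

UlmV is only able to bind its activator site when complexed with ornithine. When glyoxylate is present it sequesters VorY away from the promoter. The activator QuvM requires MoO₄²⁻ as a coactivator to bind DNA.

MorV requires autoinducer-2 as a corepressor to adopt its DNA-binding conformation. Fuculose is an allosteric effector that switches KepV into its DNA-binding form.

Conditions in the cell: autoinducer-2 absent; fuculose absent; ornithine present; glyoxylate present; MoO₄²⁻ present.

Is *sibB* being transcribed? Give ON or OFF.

MoO₄²⁻ is present, so QuvM is active.
Glyoxylate is present, so VorY is inactive.
Ornithine is present, so UlmV is active.
Fuculose is absent, so KepV is inactive.
Activator QuvM is present, so *sibB* is transcribed.

ON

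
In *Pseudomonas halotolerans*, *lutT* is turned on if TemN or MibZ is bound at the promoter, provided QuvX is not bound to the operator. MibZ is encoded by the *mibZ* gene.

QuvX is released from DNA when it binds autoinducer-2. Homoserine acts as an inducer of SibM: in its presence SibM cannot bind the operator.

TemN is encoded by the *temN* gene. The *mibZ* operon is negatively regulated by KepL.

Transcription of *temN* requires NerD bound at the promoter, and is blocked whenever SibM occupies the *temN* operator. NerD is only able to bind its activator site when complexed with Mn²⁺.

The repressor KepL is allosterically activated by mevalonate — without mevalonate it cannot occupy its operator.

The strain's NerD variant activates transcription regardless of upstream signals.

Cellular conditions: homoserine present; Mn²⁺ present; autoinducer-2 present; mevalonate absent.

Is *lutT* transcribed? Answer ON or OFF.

Homoserine is present, so SibM is inactive.
NerD is constitutively active in this strain.
No repressor is bound and NerD is active, so *temN* is transcribed.
So TemN is produced and active.
Mevalonate is absent, so KepL is inactive.
With no repressor bound, *mibZ* is transcribed.
So MibZ is produced and active.
Autoinducer-2 is present, so QuvX is inactive.
Activator TemN is present, so *lutT* is transcribed.

ON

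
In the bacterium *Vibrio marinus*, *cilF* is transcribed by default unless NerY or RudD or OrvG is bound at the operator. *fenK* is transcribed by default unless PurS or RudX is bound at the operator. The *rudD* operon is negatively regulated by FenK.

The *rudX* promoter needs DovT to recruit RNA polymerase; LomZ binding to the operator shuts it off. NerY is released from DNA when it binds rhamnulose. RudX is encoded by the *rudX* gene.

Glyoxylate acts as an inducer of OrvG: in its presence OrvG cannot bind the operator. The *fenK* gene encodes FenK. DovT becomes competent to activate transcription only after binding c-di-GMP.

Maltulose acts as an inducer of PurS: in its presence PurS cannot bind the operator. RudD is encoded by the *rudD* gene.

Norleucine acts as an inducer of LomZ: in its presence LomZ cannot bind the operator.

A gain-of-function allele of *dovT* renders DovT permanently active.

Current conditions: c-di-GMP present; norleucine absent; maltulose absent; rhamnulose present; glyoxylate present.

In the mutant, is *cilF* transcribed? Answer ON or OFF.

Rhamnulose is present, so NerY is inactive.
Maltulose is absent, so PurS is active.
Norleucine is absent, so LomZ is active.
DovT is constitutively active in this strain.
With repressor LomZ bound, *rudX* is not transcribed.
So RudX is not produced.
With repressor PurS bound, *fenK* is not transcribed.
So FenK is not produced.
With no repressor bound, *rudD* is transcribed.
So RudD is produced and active.
Glyoxylate is present, so OrvG is inactive.
With repressor RudD bound, *cilF* is not transcribed.

OFF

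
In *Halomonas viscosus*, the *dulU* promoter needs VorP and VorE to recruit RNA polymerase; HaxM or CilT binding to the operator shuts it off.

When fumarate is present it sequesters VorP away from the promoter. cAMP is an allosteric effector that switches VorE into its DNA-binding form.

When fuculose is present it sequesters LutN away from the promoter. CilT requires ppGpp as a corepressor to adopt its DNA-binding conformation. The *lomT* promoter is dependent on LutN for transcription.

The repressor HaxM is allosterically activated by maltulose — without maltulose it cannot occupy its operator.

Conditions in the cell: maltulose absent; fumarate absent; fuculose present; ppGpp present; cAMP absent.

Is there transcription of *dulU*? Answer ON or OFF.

Maltulose is absent, so HaxM is inactive.
Fumarate is absent, so VorP is active.
ppGpp is present, so CilT is active.
cAMP is absent, so VorE is inactive.
With repressor CilT bound, *dulU* is not transcribed.

OFF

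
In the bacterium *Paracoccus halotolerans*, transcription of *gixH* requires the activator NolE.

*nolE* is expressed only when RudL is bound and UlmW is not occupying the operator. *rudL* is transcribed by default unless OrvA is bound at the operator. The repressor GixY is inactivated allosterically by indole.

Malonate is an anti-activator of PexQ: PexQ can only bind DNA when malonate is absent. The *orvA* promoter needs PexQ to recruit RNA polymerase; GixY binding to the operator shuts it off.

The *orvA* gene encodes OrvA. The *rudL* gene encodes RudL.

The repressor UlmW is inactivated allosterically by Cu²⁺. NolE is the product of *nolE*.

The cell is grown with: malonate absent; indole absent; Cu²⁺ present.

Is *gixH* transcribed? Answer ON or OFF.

ON

Indole is absent, so GixY is active.
Malonate is absent, so PexQ is active.
With repressor GixY bound, *orvA* is not transcribed.
So OrvA is not produced.
With no repressor bound, *rudL* is transcribed.
So RudL is produced and active.
Cu²⁺ is present, so UlmW is inactive.
No repressor is bound and RudL is active, so *nolE* is transcribed.
So NolE is produced and active.
No repressor is bound and NolE is active, so *gixH* is transcribed.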